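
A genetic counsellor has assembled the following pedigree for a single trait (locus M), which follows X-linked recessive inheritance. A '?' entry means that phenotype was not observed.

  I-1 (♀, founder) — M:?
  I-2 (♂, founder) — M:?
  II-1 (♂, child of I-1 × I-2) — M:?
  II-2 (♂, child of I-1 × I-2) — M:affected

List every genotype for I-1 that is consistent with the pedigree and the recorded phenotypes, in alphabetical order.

I-1 ∈ {X^MX^m, X^mX^m}

M/I-1 ? ·: X^MX^m|X^mX^m
M/I-2 ? ·: X^MY|X^mY
M/II-1 ? I-1×I-2: X^MY|X^mY
M/II-2 aff I-1×I-2: X^mY
⇒ M over [I-1,I-2,II-1,II-2]: 6 consistent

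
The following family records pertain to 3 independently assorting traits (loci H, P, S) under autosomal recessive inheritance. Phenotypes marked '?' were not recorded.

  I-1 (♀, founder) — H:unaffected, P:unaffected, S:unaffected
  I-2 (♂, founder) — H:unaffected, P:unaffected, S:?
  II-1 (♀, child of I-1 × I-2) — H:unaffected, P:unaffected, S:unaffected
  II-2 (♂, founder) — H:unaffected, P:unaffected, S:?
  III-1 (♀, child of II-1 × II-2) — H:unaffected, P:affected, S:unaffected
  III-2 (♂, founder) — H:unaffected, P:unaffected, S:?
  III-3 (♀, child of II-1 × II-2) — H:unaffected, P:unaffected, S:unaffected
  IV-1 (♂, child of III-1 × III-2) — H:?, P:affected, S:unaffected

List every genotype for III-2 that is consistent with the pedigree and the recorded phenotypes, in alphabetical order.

III-2 ∈ {HH Pp SS, HH Pp Ss, HH Pp ss, Hh Pp SS, Hh Pp Ss, Hh Pp ss}

H/I-1 un ·: HH|Hh
H/I-2 un ·: HH|Hh
H/II-1 un I-1×I-2: HH|Hh
H/II-2 un ·: HH|Hh
H/III-1 un II-1×II-2: HH|Hh
H/III-2 un ·: HH|Hh
H/III-3 un II-1×II-2: HH|Hh
H/IV-1 ? III-1×III-2: HH|Hh|hh
⇒ H over [I-1,I-2,II-1,II-2,III-1,III-2,III-3,IV-1]: 172 consistent
P/I-1 un ·: PP|Pp
P/I-2 un ·: PP|Pp
P/II-1 un I-1×I-2: Pp
P/II-2 un ·: Pp
P/III-1 aff II-1×II-2: pp
P/III-2 un ·: Pp
P/III-3 un II-1×II-2: PP|Pp
P/IV-1 aff III-1×III-2: pp
⇒ P over [I-1,I-2,II-1,II-2,III-1,III-2,III-3,IV-1]: 6 consistent
S/I-1 un ·: SS|Ss
S/I-2 ? ·: SS|Ss|ss
S/II-1 un I-1×I-2: SS|Ss
S/II-2 ? ·: SS|Ss|ss
S/III-1 un II-1×II-2: SS|Ss
S/III-2 ? ·: SS|Ss|ss
S/III-3 un II-1×II-2: SS|Ss
S/IV-1 un III-1×III-2: SS|Ss
⇒ S over [I-1,I-2,II-1,II-2,III-1,III-2,III-3,IV-1]: 313 consistent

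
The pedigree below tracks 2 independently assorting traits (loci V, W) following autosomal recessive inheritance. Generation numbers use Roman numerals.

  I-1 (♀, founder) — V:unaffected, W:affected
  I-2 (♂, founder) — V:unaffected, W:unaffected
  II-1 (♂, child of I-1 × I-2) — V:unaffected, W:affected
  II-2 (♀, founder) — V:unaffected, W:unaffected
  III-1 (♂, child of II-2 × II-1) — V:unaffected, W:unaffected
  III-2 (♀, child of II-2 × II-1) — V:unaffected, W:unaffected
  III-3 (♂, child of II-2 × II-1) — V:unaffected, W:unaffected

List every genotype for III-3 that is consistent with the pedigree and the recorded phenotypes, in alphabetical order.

III-3 ∈ {VV Ww, Vv Ww}

V/I-1 un ·: VV|Vv
V/I-2 un ·: VV|Vv
V/II-1 un I-1×I-2: VV|Vv
V/II-2 un ·: VV|Vv
V/III-1 un II-2×II-1: VV|Vv
V/III-2 un II-2×II-1: VV|Vv
V/III-3 un II-2×II-1: VV|Vv
⇒ V over [I-1,I-2,II-1,II-2,III-1,III-2,III-3]: 84 consistent
W/I-1 aff ·: ww
W/I-2 un ·: Ww
W/II-1 aff I-1×I-2: ww
W/II-2 un ·: WW|Ww
W/III-1 un II-2×II-1: Ww
W/III-2 un II-2×II-1: Ww
W/III-3 un II-2×II-1: Ww
⇒ W over [I-1,I-2,II-1,II-2,III-1,III-2,III-3]: 2 consistent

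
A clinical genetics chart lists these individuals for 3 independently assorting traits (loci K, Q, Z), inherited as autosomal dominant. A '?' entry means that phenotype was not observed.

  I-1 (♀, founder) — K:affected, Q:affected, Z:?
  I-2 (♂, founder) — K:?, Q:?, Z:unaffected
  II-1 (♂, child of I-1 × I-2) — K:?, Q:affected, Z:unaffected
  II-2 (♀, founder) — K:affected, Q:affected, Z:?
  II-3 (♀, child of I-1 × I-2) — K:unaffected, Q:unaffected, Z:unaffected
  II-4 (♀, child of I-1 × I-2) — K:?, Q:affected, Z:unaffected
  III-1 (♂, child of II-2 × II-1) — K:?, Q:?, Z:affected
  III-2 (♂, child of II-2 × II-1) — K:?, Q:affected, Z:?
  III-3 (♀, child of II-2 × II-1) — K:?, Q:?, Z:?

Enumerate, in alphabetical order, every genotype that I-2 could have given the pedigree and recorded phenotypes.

I-2 ∈ {Kk Qq zz, Kk qq zz, kk Qq zz, kk qq zz}

K/I-1 aff ·: Kk
K/I-2 ? ·: kk|Kk
K/II-1 ? I-1×I-2: kk|Kk|KK
K/II-2 aff ·: Kk|KK
K/II-3 un I-1×I-2: kk
K/II-4 ? I-1×I-2: kk|Kk|KK
K/III-1 ? II-2×II-1: kk|Kk|KK
K/III-2 ? II-2×II-1: kk|Kk|KK
K/III-3 ? II-2×II-1: kk|Kk|KK
⇒ K over [I-1,I-2,II-1,II-2,II-3,II-4,III-1,III-2,III-3]: 247 consistent
Q/I-1 aff ·: Qq
Q/I-2 ? ·: qq|Qq
Q/II-1 aff I-1×I-2: Qq|QQ
Q/II-2 aff ·: Qq|QQ
Q/II-3 un I-1×I-2: qq
Q/II-4 aff I-1×I-2: Qq|QQ
Q/III-1 ? II-2×II-1: qq|Qq|QQ
Q/III-2 aff II-2×II-1: Qq|QQ
Q/III-3 ? II-2×II-1: qq|Qq|QQ
⇒ Q over [I-1,I-2,II-1,II-2,II-3,II-4,III-1,III-2,III-3]: 96 consistent
Z/I-1 ? ·: zz|Zz
Z/I-2 un ·: zz
Z/II-1 un I-1×I-2: zz
Z/II-2 ? ·: Zz|ZZ
Z/II-3 un I-1×I-2: zz
Z/II-4 un I-1×I-2: zz
Z/III-1 aff II-2×II-1: Zz
Z/III-2 ? II-2×II-1: zz|Zz
Z/III-3 ? II-2×II-1: zz|Zz
⇒ Z over [I-1,I-2,II-1,II-2,II-3,II-4,III-1,III-2,III-3]: 10 consistent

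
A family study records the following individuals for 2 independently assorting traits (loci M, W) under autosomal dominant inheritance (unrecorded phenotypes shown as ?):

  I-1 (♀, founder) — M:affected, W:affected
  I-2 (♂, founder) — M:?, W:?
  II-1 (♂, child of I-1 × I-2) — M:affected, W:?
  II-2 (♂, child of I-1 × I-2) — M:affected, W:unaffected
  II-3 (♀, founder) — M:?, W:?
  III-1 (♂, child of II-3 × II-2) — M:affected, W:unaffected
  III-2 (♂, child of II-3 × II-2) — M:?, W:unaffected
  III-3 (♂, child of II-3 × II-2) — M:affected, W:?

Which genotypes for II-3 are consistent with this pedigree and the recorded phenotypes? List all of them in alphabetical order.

M/I-1 aff ·: Mm|MM
M/I-2 ? ·: mm|Mm|MM
M/II-1 aff I-1×I-2: Mm|MM
M/II-2 aff I-1×I-2: Mm|MM
M/II-3 ? ·: mm|Mm|MM
M/III-1 aff II-3×II-2: Mm|MM
M/III-2 ? II-3×II-2: mm|Mm|MM
M/III-3 aff II-3×II-2: Mm|MM
⇒ M over [I-1,I-2,II-1,II-2,II-3,III-1,III-2,III-3]: 246 consistent
W/I-1 aff ·: Ww
W/I-2 ? ·: ww|Ww
W/II-1 ? I-1×I-2: ww|Ww|WW
W/II-2 un I-1×I-2: ww
W/II-3 ? ·: ww|Ww
W/III-1 un II-3×II-2: ww
W/III-2 un II-3×II-2: ww
W/III-3 ? II-3×II-2: ww|Ww
⇒ W over [I-1,I-2,II-1,II-2,II-3,III-1,III-2,III-3]: 15 consistent

II-3 ∈ {MM Ww, MM ww, Mm Ww, Mm ww, mm Ww, mm ww}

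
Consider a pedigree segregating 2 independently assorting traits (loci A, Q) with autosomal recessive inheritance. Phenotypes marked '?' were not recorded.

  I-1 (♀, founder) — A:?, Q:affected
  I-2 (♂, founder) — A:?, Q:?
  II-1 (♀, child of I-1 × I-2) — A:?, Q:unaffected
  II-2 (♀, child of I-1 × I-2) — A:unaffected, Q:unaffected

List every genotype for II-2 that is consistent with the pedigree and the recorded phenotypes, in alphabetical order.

A/I-1 ? ·: AA|Aa|aa
A/I-2 ? ·: AA|Aa|aa
A/II-1 ? I-1×I-2: AA|Aa|aa
A/II-2 un I-1×I-2: AA|Aa
⇒ A over [I-1,I-2,II-1,II-2]: 21 consistent
Q/I-1 aff ·: qq
Q/I-2 ? ·: QQ|Qq
Q/II-1 un I-1×I-2: Qq
Q/II-2 un I-1×I-2: Qq
⇒ Q over [I-1,I-2,II-1,II-2]: 2 consistent

II-2 ∈ {AA Qq, Aa Qq}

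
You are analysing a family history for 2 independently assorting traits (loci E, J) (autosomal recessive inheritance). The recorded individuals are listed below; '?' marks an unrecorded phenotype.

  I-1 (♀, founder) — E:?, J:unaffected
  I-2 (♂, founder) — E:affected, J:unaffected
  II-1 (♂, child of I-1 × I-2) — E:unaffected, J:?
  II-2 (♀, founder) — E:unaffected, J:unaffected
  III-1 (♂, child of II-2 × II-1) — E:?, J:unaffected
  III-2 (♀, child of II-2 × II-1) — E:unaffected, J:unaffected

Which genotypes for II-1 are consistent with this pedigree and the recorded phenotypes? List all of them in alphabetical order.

E/I-1 ? ·: EE|Ee
E/I-2 aff ·: ee
E/II-1 un I-1×I-2: Ee
E/II-2 un ·: EE|Ee
E/III-1 ? II-2×II-1: EE|Ee|ee
E/III-2 un II-2×II-1: EE|Ee
⇒ E over [I-1,I-2,II-1,II-2,III-1,III-2]: 20 consistent
J/I-1 un ·: JJ|Jj
J/I-2 un ·: JJ|Jj
J/II-1 ? I-1×I-2: JJ|Jj|jj
J/II-2 un ·: JJ|Jj
J/III-1 un II-2×II-1: JJ|Jj
J/III-2 un II-2×II-1: JJ|Jj
⇒ J over [I-1,I-2,II-1,II-2,III-1,III-2]: 46 consistent

II-1 ∈ {Ee JJ, Ee Jj, Ee jj}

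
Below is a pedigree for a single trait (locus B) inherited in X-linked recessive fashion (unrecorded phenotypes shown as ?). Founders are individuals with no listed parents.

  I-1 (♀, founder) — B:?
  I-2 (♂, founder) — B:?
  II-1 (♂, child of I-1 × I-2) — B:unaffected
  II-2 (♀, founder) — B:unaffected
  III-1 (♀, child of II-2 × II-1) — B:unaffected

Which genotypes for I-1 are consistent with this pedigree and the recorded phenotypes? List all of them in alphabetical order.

I-1 ∈ {X^BX^B, X^BX^b}

B/I-1 ? ·: X^BX^B|X^BX^b
B/I-2 ? ·: X^BY|X^bY
B/II-1 un I-1×I-2: X^BY
B/II-2 un ·: X^BX^B|X^BX^b
B/III-1 un II-2×II-1: X^BX^B|X^BX^b
⇒ B over [I-1,I-2,II-1,II-2,III-1]: 12 consistent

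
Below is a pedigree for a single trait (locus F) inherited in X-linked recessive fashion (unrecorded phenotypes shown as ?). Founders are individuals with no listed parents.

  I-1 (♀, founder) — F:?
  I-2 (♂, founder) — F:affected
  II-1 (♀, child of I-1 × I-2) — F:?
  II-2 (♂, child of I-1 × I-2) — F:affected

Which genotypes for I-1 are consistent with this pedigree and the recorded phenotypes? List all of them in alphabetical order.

F/I-1 ? ·: X^FX^f|X^fX^f
F/I-2 aff ·: X^fY
F/II-1 ? I-1×I-2: X^FX^f|X^fX^f
F/II-2 aff I-1×I-2: X^fY
⇒ F over [I-1,I-2,II-1,II-2]: 3 consistent

I-1 ∈ {X^FX^f, X^fX^f}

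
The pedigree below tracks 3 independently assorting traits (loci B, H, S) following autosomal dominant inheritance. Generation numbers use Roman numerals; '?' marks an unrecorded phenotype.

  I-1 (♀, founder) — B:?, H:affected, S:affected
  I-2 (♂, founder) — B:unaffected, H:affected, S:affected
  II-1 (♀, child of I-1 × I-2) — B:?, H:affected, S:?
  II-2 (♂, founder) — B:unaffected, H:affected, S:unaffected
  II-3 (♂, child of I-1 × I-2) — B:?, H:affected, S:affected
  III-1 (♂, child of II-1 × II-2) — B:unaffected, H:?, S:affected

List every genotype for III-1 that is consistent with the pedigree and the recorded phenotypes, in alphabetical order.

III-1 ∈ {bb HH Ss, bb Hh Ss, bb hh Ss}

B/I-1 ? ·: bb|Bb|BB
B/I-2 un ·: bb
B/II-1 ? I-1×I-2: bb|Bb
B/II-2 un ·: bb
B/II-3 ? I-1×I-2: bb|Bb
B/III-1 un II-1×II-2: bb
⇒ B over [I-1,I-2,II-1,II-2,II-3,III-1]: 6 consistent
H/I-1 aff ·: Hh|HH
H/I-2 aff ·: Hh|HH
H/II-1 aff I-1×I-2: Hh|HH
H/II-2 aff ·: Hh|HH
H/II-3 aff I-1×I-2: Hh|HH
H/III-1 ? II-1×II-2: hh|Hh|HH
⇒ H over [I-1,I-2,II-1,II-2,II-3,III-1]: 51 consistent
S/I-1 aff ·: Ss|SS
S/I-2 aff ·: Ss|SS
S/II-1 ? I-1×I-2: Ss|SS
S/II-2 un ·: ss
S/II-3 aff I-1×I-2: Ss|SS
S/III-1 aff II-1×II-2: Ss
⇒ S over [I-1,I-2,II-1,II-2,II-3,III-1]: 13 consistent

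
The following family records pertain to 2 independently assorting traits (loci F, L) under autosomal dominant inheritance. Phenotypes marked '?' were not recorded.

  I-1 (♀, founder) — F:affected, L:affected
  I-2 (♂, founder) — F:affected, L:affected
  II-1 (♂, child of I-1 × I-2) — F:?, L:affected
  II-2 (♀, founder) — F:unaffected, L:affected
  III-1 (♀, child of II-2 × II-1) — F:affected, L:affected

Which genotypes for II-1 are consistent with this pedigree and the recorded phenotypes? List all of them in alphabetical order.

II-1 ∈ {FF LL, FF Ll, Ff LL, Ff Ll}

F/I-1 aff ·: Ff|FF
F/I-2 aff ·: Ff|FF
F/II-1 ? I-1×I-2: Ff|FF
F/II-2 un ·: ff
F/III-1 aff II-2×II-1: Ff
⇒ F over [I-1,I-2,II-1,II-2,III-1]: 7 consistent
L/I-1 aff ·: Ll|LL
L/I-2 aff ·: Ll|LL
L/II-1 aff I-1×I-2: Ll|LL
L/II-2 aff ·: Ll|LL
L/III-1 aff II-2×II-1: Ll|LL
⇒ L over [I-1,I-2,II-1,II-2,III-1]: 24 consistent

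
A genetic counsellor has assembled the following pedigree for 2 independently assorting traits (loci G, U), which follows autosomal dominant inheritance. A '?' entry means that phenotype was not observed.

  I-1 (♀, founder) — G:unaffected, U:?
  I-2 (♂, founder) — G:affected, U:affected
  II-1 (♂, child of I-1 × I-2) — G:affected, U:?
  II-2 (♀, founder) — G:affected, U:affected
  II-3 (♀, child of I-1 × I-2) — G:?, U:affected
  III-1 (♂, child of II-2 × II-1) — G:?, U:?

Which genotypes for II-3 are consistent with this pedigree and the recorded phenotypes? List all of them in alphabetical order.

G/I-1 un ·: gg
G/I-2 aff ·: Gg|GG
G/II-1 aff I-1×I-2: Gg
G/II-2 aff ·: Gg|GG
G/II-3 ? I-1×I-2: gg|Gg
G/III-1 ? II-2×II-1: gg|Gg|GG
⇒ G over [I-1,I-2,II-1,II-2,II-3,III-1]: 15 consistent
U/I-1 ? ·: uu|Uu|UU
U/I-2 aff ·: Uu|UU
U/II-1 ? I-1×I-2: uu|Uu|UU
U/II-2 aff ·: Uu|UU
U/II-3 aff I-1×I-2: Uu|UU
U/III-1 ? II-2×II-1: uu|Uu|UU
⇒ U over [I-1,I-2,II-1,II-2,II-3,III-1]: 70 consistent

II-3 ∈ {Gg UU, Gg Uu, gg UU, gg Uu}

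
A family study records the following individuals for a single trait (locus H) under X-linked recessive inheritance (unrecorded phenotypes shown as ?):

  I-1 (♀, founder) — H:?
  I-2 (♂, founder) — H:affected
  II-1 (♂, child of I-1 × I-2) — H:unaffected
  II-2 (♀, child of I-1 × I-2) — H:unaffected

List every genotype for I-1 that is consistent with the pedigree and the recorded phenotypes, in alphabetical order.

H/I-1 ? ·: X^HX^H|X^HX^h
H/I-2 aff ·: X^hY
H/II-1 un I-1×I-2: X^HY
H/II-2 un I-1×I-2: X^HX^h
⇒ H over [I-1,I-2,II-1,II-2]: 2 consistent

I-1 ∈ {X^HX^H, X^HX^h}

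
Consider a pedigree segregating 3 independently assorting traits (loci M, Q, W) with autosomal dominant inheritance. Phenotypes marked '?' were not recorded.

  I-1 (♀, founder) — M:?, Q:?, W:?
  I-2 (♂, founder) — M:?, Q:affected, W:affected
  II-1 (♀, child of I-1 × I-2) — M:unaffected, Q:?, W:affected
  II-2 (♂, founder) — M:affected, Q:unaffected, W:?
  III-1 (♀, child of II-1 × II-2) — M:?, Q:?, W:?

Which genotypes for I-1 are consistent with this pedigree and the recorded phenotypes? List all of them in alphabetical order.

M/I-1 ? ·: mm|Mm
M/I-2 ? ·: mm|Mm
M/II-1 un I-1×I-2: mm
M/II-2 aff ·: Mm|MM
M/III-1 ? II-1×II-2: mm|Mm
⇒ M over [I-1,I-2,II-1,II-2,III-1]: 12 consistent
Q/I-1 ? ·: qq|Qq|QQ
Q/I-2 aff ·: Qq|QQ
Q/II-1 ? I-1×I-2: qq|Qq|QQ
Q/II-2 un ·: qq
Q/III-1 ? II-1×II-2: qq|Qq
⇒ Q over [I-1,I-2,II-1,II-2,III-1]: 16 consistent
W/I-1 ? ·: ww|Ww|WW
W/I-2 aff ·: Ww|WW
W/II-1 aff I-1×I-2: Ww|WW
W/II-2 ? ·: ww|Ww|WW
W/III-1 ? II-1×II-2: ww|Ww|WW
⇒ W over [I-1,I-2,II-1,II-2,III-1]: 51 consistent

I-1 ∈ {Mm QQ WW, Mm QQ Ww, Mm QQ ww, Mm Qq WW, Mm Qq Ww, Mm Qq ww, Mm qq WW, Mm qq Ww, Mm qq ww, mm QQ WW, mm QQ Ww, mm QQ ww, mm Qq WW, mm Qq Ww, mm Qq ww, mm qq WW, mm qq Ww, mm qq ww}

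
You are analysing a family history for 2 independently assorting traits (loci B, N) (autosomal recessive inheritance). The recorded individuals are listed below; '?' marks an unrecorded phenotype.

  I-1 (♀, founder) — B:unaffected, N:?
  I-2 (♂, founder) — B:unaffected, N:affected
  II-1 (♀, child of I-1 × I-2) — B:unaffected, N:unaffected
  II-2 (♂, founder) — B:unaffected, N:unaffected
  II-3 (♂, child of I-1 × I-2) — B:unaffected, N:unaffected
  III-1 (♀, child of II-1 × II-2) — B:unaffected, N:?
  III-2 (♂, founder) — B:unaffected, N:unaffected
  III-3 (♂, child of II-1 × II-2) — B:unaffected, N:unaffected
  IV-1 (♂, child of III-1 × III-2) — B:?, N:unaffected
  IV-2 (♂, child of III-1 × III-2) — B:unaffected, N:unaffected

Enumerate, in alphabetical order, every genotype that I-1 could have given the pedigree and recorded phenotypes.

I-1 ∈ {BB NN, BB Nn, Bb NN, Bb Nn}

B/I-1 un ·: BB|Bb
B/I-2 un ·: BB|Bb
B/II-1 un I-1×I-2: BB|Bb
B/II-2 un ·: BB|Bb
B/II-3 un I-1×I-2: BB|Bb
B/III-1 un II-1×II-2: BB|Bb
B/III-2 un ·: BB|Bb
B/III-3 un II-1×II-2: BB|Bb
B/IV-1 ? III-1×III-2: BB|Bb|bb
B/IV-2 un III-1×III-2: BB|Bb
⇒ B over [I-1,I-2,II-1,II-2,II-3,III-1,III-2,III-3,IV-1,IV-2]: 605 consistent
N/I-1 ? ·: NN|Nn
N/I-2 aff ·: nn
N/II-1 un I-1×I-2: Nn
N/II-2 un ·: NN|Nn
N/II-3 un I-1×I-2: Nn
N/III-1 ? II-1×II-2: NN|Nn|nn
N/III-2 un ·: NN|Nn
N/III-3 un II-1×II-2: NN|Nn
N/IV-1 un III-1×III-2: NN|Nn
N/IV-2 un III-1×III-2: NN|Nn
⇒ N over [I-1,I-2,II-1,II-2,II-3,III-1,III-2,III-3,IV-1,IV-2]: 112 consistent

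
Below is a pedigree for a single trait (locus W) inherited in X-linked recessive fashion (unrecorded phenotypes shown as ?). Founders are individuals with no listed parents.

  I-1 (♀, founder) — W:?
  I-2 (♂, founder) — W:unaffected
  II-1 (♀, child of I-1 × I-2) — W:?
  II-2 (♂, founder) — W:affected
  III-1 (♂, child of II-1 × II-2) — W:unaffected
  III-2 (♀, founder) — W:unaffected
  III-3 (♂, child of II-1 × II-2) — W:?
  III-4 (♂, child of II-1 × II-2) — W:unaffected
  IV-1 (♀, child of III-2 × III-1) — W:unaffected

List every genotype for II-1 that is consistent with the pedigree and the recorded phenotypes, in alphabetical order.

II-1 ∈ {X^WX^W, X^WX^w}

W/I-1 ? ·: X^WX^W|X^WX^w|X^wX^w
W/I-2 un ·: X^WY
W/II-1 ? I-1×I-2: X^WX^W|X^WX^w
W/II-2 aff ·: X^wY
W/III-1 un II-1×II-2: X^WY
W/III-2 un ·: X^WX^W|X^WX^w
W/III-3 ? II-1×II-2: X^WY|X^wY
W/III-4 un II-1×II-2: X^WY
W/IV-1 un III-2×III-1: X^WX^W|X^WX^w
⇒ W over [I-1,I-2,II-1,II-2,III-1,III-2,III-3,III-4,IV-1]: 18 consistent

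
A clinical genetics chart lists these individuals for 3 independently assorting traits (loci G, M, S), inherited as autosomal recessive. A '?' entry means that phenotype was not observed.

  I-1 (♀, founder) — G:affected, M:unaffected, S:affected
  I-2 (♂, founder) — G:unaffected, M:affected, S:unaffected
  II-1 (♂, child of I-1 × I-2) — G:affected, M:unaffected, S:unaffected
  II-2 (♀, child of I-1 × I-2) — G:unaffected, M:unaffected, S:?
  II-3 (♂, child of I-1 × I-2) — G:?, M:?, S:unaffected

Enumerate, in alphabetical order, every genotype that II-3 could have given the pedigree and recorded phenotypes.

II-3 ∈ {Gg Mm Ss, Gg mm Ss, gg Mm Ss, gg mm Ss}

G/I-1 aff ·: gg
G/I-2 un ·: Gg
G/II-1 aff I-1×I-2: gg
G/II-2 un I-1×I-2: Gg
G/II-3 ? I-1×I-2: Gg|gg
⇒ G over [I-1,I-2,II-1,II-2,II-3]: 2 consistent
M/I-1 un ·: MM|Mm
M/I-2 aff ·: mm
M/II-1 un I-1×I-2: Mm
M/II-2 un I-1×I-2: Mm
M/II-3 ? I-1×I-2: Mm|mm
⇒ M over [I-1,I-2,II-1,II-2,II-3]: 3 consistent
S/I-1 aff ·: ss
S/I-2 un ·: SS|Ss
S/II-1 un I-1×I-2: Ss
S/II-2 ? I-1×I-2: Ss|ss
S/II-3 un I-1×I-2: Ss
⇒ S over [I-1,I-2,II-1,II-2,II-3]: 3 consistent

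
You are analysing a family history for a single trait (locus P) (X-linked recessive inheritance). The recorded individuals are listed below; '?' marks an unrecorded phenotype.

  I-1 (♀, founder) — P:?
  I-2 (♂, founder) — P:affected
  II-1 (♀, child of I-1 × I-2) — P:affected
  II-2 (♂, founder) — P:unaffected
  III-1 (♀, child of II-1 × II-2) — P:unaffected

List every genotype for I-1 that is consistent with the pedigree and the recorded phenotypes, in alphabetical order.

P/I-1 ? ·: X^PX^p|X^pX^p
P/I-2 aff ·: X^pY
P/II-1 aff I-1×I-2: X^pX^p
P/II-2 un ·: X^PY
P/III-1 un II-1×II-2: X^PX^p
⇒ P over [I-1,I-2,II-1,II-2,III-1]: 2 consistent

I-1 ∈ {X^PX^p, X^pX^p}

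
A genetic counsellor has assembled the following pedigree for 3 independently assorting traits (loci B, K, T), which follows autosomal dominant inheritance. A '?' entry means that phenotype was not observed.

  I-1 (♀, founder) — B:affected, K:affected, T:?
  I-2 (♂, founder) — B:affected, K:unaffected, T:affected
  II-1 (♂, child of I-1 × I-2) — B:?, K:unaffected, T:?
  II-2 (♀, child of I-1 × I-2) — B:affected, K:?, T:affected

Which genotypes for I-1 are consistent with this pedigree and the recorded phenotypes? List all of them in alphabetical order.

I-1 ∈ {BB Kk TT, BB Kk Tt, BB Kk tt, Bb Kk TT, Bb Kk Tt, Bb Kk tt}

B/I-1 aff ·: Bb|BB
B/I-2 aff ·: Bb|BB
B/II-1 ? I-1×I-2: bb|Bb|BB
B/II-2 aff I-1×I-2: Bb|BB
⇒ B over [I-1,I-2,II-1,II-2]: 15 consistent
K/I-1 aff ·: Kk
K/I-2 un ·: kk
K/II-1 un I-1×I-2: kk
K/II-2 ? I-1×I-2: kk|Kk
⇒ K over [I-1,I-2,II-1,II-2]: 2 consistent
T/I-1 ? ·: tt|Tt|TT
T/I-2 aff ·: Tt|TT
T/II-1 ? I-1×I-2: tt|Tt|TT
T/II-2 aff I-1×I-2: Tt|TT
⇒ T over [I-1,I-2,II-1,II-2]: 18 consistent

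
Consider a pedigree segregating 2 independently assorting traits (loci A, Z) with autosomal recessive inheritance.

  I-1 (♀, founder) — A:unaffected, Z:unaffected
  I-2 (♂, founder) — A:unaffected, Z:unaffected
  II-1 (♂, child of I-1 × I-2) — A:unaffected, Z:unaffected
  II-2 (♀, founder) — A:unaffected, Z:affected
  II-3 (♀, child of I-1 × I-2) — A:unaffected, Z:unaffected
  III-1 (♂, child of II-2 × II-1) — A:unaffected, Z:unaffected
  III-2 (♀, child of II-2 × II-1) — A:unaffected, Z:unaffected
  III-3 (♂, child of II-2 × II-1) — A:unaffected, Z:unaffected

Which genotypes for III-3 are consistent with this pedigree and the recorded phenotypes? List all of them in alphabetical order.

III-3 ∈ {AA Zz, Aa Zz}

A/I-1 un ·: AA|Aa
A/I-2 un ·: AA|Aa
A/II-1 un I-1×I-2: AA|Aa
A/II-2 un ·: AA|Aa
A/II-3 un I-1×I-2: AA|Aa
A/III-1 un II-2×II-1: AA|Aa
A/III-2 un II-2×II-1: AA|Aa
A/III-3 un II-2×II-1: AA|Aa
⇒ A over [I-1,I-2,II-1,II-2,II-3,III-1,III-2,III-3]: 159 consistent
Z/I-1 un ·: ZZ|Zz
Z/I-2 un ·: ZZ|Zz
Z/II-1 un I-1×I-2: ZZ|Zz
Z/II-2 aff ·: zz
Z/II-3 un I-1×I-2: ZZ|Zz
Z/III-1 un II-2×II-1: Zz
Z/III-2 un II-2×II-1: Zz
Z/III-3 un II-2×II-1: Zz
⇒ Z over [I-1,I-2,II-1,II-2,II-3,III-1,III-2,III-3]: 13 consistent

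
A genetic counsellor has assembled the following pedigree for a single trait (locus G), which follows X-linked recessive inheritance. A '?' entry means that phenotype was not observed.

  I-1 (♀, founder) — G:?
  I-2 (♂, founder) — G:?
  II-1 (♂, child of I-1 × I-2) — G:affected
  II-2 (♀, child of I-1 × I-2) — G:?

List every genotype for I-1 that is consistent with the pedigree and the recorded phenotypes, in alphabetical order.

I-1 ∈ {X^GX^g, X^gX^g}

G/I-1 ? ·: X^GX^g|X^gX^g
G/I-2 ? ·: X^GY|X^gY
G/II-1 aff I-1×I-2: X^gY
G/II-2 ? I-1×I-2: X^GX^G|X^GX^g|X^gX^g
⇒ G over [I-1,I-2,II-1,II-2]: 6 consistent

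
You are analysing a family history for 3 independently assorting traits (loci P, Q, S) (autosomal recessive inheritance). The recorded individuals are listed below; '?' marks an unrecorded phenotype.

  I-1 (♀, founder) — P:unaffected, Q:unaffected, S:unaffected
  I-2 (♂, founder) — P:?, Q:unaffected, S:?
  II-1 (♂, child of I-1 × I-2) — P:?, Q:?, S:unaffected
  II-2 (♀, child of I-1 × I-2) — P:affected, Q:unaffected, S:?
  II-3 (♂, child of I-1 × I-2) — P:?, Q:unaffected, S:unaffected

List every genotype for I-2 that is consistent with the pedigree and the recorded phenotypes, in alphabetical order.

P/I-1 un ·: Pp
P/I-2 ? ·: Pp|pp
P/II-1 ? I-1×I-2: PP|Pp|pp
P/II-2 aff I-1×I-2: pp
P/II-3 ? I-1×I-2: PP|Pp|pp
⇒ P over [I-1,I-2,II-1,II-2,II-3]: 13 consistent
Q/I-1 un ·: QQ|Qq
Q/I-2 un ·: QQ|Qq
Q/II-1 ? I-1×I-2: QQ|Qq|qq
Q/II-2 un I-1×I-2: QQ|Qq
Q/II-3 un I-1×I-2: QQ|Qq
⇒ Q over [I-1,I-2,II-1,II-2,II-3]: 29 consistent
S/I-1 un ·: SS|Ss
S/I-2 ? ·: SS|Ss|ss
S/II-1 un I-1×I-2: SS|Ss
S/II-2 ? I-1×I-2: SS|Ss|ss
S/II-3 un I-1×I-2: SS|Ss
⇒ S over [I-1,I-2,II-1,II-2,II-3]: 32 consistent

I-2 ∈ {Pp QQ SS, Pp QQ Ss, Pp QQ ss, Pp Qq SS, Pp Qq Ss, Pp Qq ss, pp QQ SS, pp QQ Ss, pp QQ ss, pp Qq SS, pp Qq Ss, pp Qq ss}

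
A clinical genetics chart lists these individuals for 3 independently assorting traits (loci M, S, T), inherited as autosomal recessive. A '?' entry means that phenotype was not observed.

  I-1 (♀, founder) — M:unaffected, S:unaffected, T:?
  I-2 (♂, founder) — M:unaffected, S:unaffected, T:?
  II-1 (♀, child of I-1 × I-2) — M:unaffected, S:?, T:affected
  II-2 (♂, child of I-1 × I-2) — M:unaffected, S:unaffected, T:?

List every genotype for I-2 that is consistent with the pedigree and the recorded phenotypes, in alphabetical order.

M/I-1 un ·: MM|Mm
M/I-2 un ·: MM|Mm
M/II-1 un I-1×I-2: MM|Mm
M/II-2 un I-1×I-2: MM|Mm
⇒ M over [I-1,I-2,II-1,II-2]: 13 consistent
S/I-1 un ·: SS|Ss
S/I-2 un ·: SS|Ss
S/II-1 ? I-1×I-2: SS|Ss|ss
S/II-2 un I-1×I-2: SS|Ss
⇒ S over [I-1,I-2,II-1,II-2]: 15 consistent
T/I-1 ? ·: Tt|tt
T/I-2 ? ·: Tt|tt
T/II-1 aff I-1×I-2: tt
T/II-2 ? I-1×I-2: TT|Tt|tt
⇒ T over [I-1,I-2,II-1,II-2]: 8 consistent

I-2 ∈ {MM SS Tt, MM SS tt, MM Ss Tt, MM Ss tt, Mm SS Tt, Mm SS tt, Mm Ss Tt, Mm Ss tt}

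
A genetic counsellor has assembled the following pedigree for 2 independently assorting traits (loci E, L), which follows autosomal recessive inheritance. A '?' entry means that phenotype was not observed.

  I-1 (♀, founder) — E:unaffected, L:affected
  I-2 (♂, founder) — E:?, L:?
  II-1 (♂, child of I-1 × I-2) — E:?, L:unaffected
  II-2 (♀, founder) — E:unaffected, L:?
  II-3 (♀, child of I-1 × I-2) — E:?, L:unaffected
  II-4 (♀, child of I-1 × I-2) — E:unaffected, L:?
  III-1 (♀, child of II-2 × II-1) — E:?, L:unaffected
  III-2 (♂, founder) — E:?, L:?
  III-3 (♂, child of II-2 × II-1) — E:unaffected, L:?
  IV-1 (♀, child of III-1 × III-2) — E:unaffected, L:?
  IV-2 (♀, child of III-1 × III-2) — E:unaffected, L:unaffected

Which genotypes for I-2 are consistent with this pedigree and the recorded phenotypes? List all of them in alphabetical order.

I-2 ∈ {EE LL, EE Ll, Ee LL, Ee Ll, ee LL, ee Ll}

E/I-1 un ·: EE|Ee
E/I-2 ? ·: EE|Ee|ee
E/II-1 ? I-1×I-2: EE|Ee|ee
E/II-2 un ·: EE|Ee
E/II-3 ? I-1×I-2: EE|Ee|ee
E/II-4 un I-1×I-2: EE|Ee
E/III-1 ? II-2×II-1: EE|Ee|ee
E/III-2 ? ·: EE|Ee|ee
E/III-3 un II-2×II-1: EE|Ee
E/IV-1 un III-1×III-2: EE|Ee
E/IV-2 un III-1×III-2: EE|Ee
⇒ E over [I-1,I-2,II-1,II-2,II-3,II-4,III-1,III-2,III-3,IV-1,IV-2]: 1788 consistent
L/I-1 aff ·: ll
L/I-2 ? ·: LL|Ll
L/II-1 un I-1×I-2: Ll
L/II-2 ? ·: LL|Ll|ll
L/II-3 un I-1×I-2: Ll
L/II-4 ? I-1×I-2: Ll|ll
L/III-1 un II-2×II-1: LL|Ll
L/III-2 ? ·: LL|Ll|ll
L/III-3 ? II-2×II-1: LL|Ll|ll
L/IV-1 ? III-1×III-2: LL|Ll|ll
L/IV-2 un III-1×III-2: LL|Ll
⇒ L over [I-1,I-2,II-1,II-2,II-3,II-4,III-1,III-2,III-3,IV-1,IV-2]: 342 consistent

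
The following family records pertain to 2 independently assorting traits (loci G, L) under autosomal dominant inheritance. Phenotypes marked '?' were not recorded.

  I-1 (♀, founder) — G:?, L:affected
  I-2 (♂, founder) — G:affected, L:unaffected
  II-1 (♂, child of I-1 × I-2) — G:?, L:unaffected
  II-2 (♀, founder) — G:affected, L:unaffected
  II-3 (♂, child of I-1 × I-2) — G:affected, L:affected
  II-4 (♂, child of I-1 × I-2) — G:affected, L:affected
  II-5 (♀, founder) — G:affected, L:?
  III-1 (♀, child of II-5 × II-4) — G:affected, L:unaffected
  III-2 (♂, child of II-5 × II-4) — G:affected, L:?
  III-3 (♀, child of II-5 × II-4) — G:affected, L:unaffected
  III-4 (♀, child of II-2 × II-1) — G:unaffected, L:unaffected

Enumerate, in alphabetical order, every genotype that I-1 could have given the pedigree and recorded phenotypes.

G/I-1 ? ·: gg|Gg|GG
G/I-2 aff ·: Gg|GG
G/II-1 ? I-1×I-2: gg|Gg
G/II-2 aff ·: Gg
G/II-3 aff I-1×I-2: Gg|GG
G/II-4 aff I-1×I-2: Gg|GG
G/II-5 aff ·: Gg|GG
G/III-1 aff II-5×II-4: Gg|GG
G/III-2 aff II-5×II-4: Gg|GG
G/III-3 aff II-5×II-4: Gg|GG
G/III-4 un II-2×II-1: gg
⇒ G over [I-1,I-2,II-1,II-2,II-3,II-4,II-5,III-1,III-2,III-3,III-4]: 248 consistent
L/I-1 aff ·: Ll
L/I-2 un ·: ll
L/II-1 un I-1×I-2: ll
L/II-2 un ·: ll
L/II-3 aff I-1×I-2: Ll
L/II-4 aff I-1×I-2: Ll
L/II-5 ? ·: ll|Ll
L/III-1 un II-5×II-4: ll
L/III-2 ? II-5×II-4: ll|Ll|LL
L/III-3 un II-5×II-4: ll
L/III-4 un II-2×II-1: ll
⇒ L over [I-1,I-2,II-1,II-2,II-3,II-4,II-5,III-1,III-2,III-3,III-4]: 5 consistent

I-1 ∈ {GG Ll, Gg Ll, gg Ll}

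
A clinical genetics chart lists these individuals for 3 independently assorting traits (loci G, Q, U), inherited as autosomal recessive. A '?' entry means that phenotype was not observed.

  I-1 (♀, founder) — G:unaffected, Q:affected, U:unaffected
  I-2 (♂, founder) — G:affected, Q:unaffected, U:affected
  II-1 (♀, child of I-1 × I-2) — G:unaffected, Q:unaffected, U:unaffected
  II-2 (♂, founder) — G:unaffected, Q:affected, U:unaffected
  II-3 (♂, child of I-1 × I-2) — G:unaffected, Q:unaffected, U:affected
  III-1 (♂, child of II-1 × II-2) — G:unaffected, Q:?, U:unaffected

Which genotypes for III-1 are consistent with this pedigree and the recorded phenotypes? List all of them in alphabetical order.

G/I-1 un ·: GG|Gg
G/I-2 aff ·: gg
G/II-1 un I-1×I-2: Gg
G/II-2 un ·: GG|Gg
G/II-3 un I-1×I-2: Gg
G/III-1 un II-1×II-2: GG|Gg
⇒ G over [I-1,I-2,II-1,II-2,II-3,III-1]: 8 consistent
Q/I-1 aff ·: qq
Q/I-2 un ·: QQ|Qq
Q/II-1 un I-1×I-2: Qq
Q/II-2 aff ·: qq
Q/II-3 un I-1×I-2: Qq
Q/III-1 ? II-1×II-2: Qq|qq
⇒ Q over [I-1,I-2,II-1,II-2,II-3,III-1]: 4 consistent
U/I-1 un ·: Uu
U/I-2 aff ·: uu
U/II-1 un I-1×I-2: Uu
U/II-2 un ·: UU|Uu
U/II-3 aff I-1×I-2: uu
U/III-1 un II-1×II-2: UU|Uu
⇒ U over [I-1,I-2,II-1,II-2,II-3,III-1]: 4 consistent

III-1 ∈ {GG Qq UU, GG Qq Uu, GG qq UU, GG qq Uu, Gg Qq UU, Gg Qq Uu, Gg qq UU, Gg qq Uu}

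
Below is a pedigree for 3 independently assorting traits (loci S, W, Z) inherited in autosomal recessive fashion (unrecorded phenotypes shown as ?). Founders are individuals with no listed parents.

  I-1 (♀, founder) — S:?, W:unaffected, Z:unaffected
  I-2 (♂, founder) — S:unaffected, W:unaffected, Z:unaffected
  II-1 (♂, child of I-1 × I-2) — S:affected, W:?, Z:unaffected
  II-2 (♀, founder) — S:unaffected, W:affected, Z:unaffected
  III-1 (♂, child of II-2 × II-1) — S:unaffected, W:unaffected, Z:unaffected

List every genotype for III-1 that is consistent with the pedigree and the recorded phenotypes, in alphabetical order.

III-1 ∈ {Ss Ww ZZ, Ss Ww Zz}

S/I-1 ? ·: Ss|ss
S/I-2 un ·: Ss
S/II-1 aff I-1×I-2: ss
S/II-2 un ·: SS|Ss
S/III-1 un II-2×II-1: Ss
⇒ S over [I-1,I-2,II-1,II-2,III-1]: 4 consistent
W/I-1 un ·: WW|Ww
W/I-2 un ·: WW|Ww
W/II-1 ? I-1×I-2: WW|Ww
W/II-2 aff ·: ww
W/III-1 un II-2×II-1: Ww
⇒ W over [I-1,I-2,II-1,II-2,III-1]: 7 consistent
Z/I-1 un ·: ZZ|Zz
Z/I-2 un ·: ZZ|Zz
Z/II-1 un I-1×I-2: ZZ|Zz
Z/II-2 un ·: ZZ|Zz
Z/III-1 un II-2×II-1: ZZ|Zz
⇒ Z over [I-1,I-2,II-1,II-2,III-1]: 24 consistent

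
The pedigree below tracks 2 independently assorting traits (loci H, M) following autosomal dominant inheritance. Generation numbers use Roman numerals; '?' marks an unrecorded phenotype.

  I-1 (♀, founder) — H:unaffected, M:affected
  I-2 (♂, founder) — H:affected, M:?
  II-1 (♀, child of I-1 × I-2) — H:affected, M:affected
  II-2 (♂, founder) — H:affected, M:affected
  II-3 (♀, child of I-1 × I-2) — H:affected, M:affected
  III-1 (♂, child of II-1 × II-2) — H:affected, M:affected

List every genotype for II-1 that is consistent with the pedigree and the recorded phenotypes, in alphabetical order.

II-1 ∈ {Hh MM, Hh Mm}

H/I-1 un ·: hh
H/I-2 aff ·: Hh|HH
H/II-1 aff I-1×I-2: Hh
H/II-2 aff ·: Hh|HH
H/II-3 aff I-1×I-2: Hh
H/III-1 aff II-1×II-2: Hh|HH
⇒ H over [I-1,I-2,II-1,II-2,II-3,III-1]: 8 consistent
M/I-1 aff ·: Mm|MM
M/I-2 ? ·: mm|Mm|MM
M/II-1 aff I-1×I-2: Mm|MM
M/II-2 aff ·: Mm|MM
M/II-3 aff I-1×I-2: Mm|MM
M/III-1 aff II-1×II-2: Mm|MM
⇒ M over [I-1,I-2,II-1,II-2,II-3,III-1]: 53 consistent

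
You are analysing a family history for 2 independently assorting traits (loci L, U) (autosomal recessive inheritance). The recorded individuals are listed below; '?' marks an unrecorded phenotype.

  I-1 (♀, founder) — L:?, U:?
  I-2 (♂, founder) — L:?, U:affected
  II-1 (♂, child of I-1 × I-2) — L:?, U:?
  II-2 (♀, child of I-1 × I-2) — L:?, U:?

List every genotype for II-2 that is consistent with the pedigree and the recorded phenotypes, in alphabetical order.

II-2 ∈ {LL Uu, LL uu, Ll Uu, Ll uu, ll Uu, ll uu}

L/I-1 ? ·: LL|Ll|ll
L/I-2 ? ·: LL|Ll|ll
L/II-1 ? I-1×I-2: LL|Ll|ll
L/II-2 ? I-1×I-2: LL|Ll|ll
⇒ L over [I-1,I-2,II-1,II-2]: 29 consistent
U/I-1 ? ·: UU|Uu|uu
U/I-2 aff ·: uu
U/II-1 ? I-1×I-2: Uu|uu
U/II-2 ? I-1×I-2: Uu|uu
⇒ U over [I-1,I-2,II-1,II-2]: 6 consistent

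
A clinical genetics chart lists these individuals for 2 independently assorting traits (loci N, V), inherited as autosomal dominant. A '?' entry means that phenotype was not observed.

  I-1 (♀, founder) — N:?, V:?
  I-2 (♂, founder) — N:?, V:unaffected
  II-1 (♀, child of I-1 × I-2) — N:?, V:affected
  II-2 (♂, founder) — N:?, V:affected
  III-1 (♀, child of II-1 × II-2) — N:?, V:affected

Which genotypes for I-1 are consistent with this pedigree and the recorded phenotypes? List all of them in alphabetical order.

I-1 ∈ {NN VV, NN Vv, Nn VV, Nn Vv, nn VV, nn Vv}

N/I-1 ? ·: nn|Nn|NN
N/I-2 ? ·: nn|Nn|NN
N/II-1 ? I-1×I-2: nn|Nn|NN
N/II-2 ? ·: nn|Nn|NN
N/III-1 ? II-1×II-2: nn|Nn|NN
⇒ N over [I-1,I-2,II-1,II-2,III-1]: 81 consistent
V/I-1 ? ·: Vv|VV
V/I-2 un ·: vv
V/II-1 aff I-1×I-2: Vv
V/II-2 aff ·: Vv|VV
V/III-1 aff II-1×II-2: Vv|VV
⇒ V over [I-1,I-2,II-1,II-2,III-1]: 8 consistent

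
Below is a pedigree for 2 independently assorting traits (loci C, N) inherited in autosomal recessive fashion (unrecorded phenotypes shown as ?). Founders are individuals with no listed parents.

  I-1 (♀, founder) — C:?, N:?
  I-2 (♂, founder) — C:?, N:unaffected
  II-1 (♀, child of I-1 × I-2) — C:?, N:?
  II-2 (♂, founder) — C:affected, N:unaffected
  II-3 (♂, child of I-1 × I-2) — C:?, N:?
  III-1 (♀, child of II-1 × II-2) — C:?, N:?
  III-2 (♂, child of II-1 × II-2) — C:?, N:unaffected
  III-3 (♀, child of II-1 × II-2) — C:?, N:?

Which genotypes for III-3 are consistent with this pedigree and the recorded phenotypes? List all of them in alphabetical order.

C/I-1 ? ·: CC|Cc|cc
C/I-2 ? ·: CC|Cc|cc
C/II-1 ? I-1×I-2: CC|Cc|cc
C/II-2 aff ·: cc
C/II-3 ? I-1×I-2: CC|Cc|cc
C/III-1 ? II-1×II-2: Cc|cc
C/III-2 ? II-1×II-2: Cc|cc
C/III-3 ? II-1×II-2: Cc|cc
⇒ C over [I-1,I-2,II-1,II-2,II-3,III-1,III-2,III-3]: 120 consistent
N/I-1 ? ·: NN|Nn|nn
N/I-2 un ·: NN|Nn
N/II-1 ? I-1×I-2: NN|Nn|nn
N/II-2 un ·: NN|Nn
N/II-3 ? I-1×I-2: NN|Nn|nn
N/III-1 ? II-1×II-2: NN|Nn|nn
N/III-2 un II-1×II-2: NN|Nn
N/III-3 ? II-1×II-2: NN|Nn|nn
⇒ N over [I-1,I-2,II-1,II-2,II-3,III-1,III-2,III-3]: 357 consistent

III-3 ∈ {Cc NN, Cc Nn, Cc nn, cc NN, cc Nn, cc nn}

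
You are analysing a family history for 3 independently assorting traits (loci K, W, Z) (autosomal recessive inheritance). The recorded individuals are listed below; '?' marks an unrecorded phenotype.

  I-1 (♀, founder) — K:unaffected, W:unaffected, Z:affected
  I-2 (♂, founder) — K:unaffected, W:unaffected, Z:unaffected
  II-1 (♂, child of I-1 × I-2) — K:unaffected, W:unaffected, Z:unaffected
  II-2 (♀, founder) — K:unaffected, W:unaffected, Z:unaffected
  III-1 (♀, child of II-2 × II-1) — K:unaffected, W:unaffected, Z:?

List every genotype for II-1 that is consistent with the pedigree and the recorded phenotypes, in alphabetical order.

K/I-1 un ·: KK|Kk
K/I-2 un ·: KK|Kk
K/II-1 un I-1×I-2: KK|Kk
K/II-2 un ·: KK|Kk
K/III-1 un II-2×II-1: KK|Kk
⇒ K over [I-1,I-2,II-1,II-2,III-1]: 24 consistent
W/I-1 un ·: WW|Ww
W/I-2 un ·: WW|Ww
W/II-1 un I-1×I-2: WW|Ww
W/II-2 un ·: WW|Ww
W/III-1 un II-2×II-1: WW|Ww
⇒ W over [I-1,I-2,II-1,II-2,III-1]: 24 consistent
Z/I-1 aff ·: zz
Z/I-2 un ·: ZZ|Zz
Z/II-1 un I-1×I-2: Zz
Z/II-2 un ·: ZZ|Zz
Z/III-1 ? II-2×II-1: ZZ|Zz|zz
⇒ Z over [I-1,I-2,II-1,II-2,III-1]: 10 consistent

II-1 ∈ {KK WW Zz, KK Ww Zz, Kk WW Zz, Kk Ww Zz}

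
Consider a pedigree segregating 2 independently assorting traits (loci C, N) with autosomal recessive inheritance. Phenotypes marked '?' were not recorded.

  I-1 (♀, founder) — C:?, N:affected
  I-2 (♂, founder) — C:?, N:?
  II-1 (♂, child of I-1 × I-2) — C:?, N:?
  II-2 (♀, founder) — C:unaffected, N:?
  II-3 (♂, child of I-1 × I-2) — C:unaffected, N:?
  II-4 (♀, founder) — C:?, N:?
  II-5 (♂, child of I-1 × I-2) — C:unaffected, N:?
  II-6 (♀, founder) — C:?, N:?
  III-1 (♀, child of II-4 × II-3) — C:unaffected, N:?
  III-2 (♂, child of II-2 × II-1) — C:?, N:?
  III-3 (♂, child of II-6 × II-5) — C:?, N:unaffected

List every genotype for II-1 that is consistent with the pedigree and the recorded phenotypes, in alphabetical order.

C/I-1 ? ·: CC|Cc|cc
C/I-2 ? ·: CC|Cc|cc
C/II-1 ? I-1×I-2: CC|Cc|cc
C/II-2 un ·: CC|Cc
C/II-3 un I-1×I-2: CC|Cc
C/II-4 ? ·: CC|Cc|cc
C/II-5 un I-1×I-2: CC|Cc
C/II-6 ? ·: CC|Cc|cc
C/III-1 un II-4×II-3: CC|Cc
C/III-2 ? II-2×II-1: CC|Cc|cc
C/III-3 ? II-6×II-5: CC|Cc|cc
⇒ C over [I-1,I-2,II-1,II-2,II-3,II-4,II-5,II-6,III-1,III-2,III-3]: 3631 consistent
N/I-1 aff ·: nn
N/I-2 ? ·: NN|Nn|nn
N/II-1 ? I-1×I-2: Nn|nn
N/II-2 ? ·: NN|Nn|nn
N/II-3 ? I-1×I-2: Nn|nn
N/II-4 ? ·: NN|Nn|nn
N/II-5 ? I-1×I-2: Nn|nn
N/II-6 ? ·: NN|Nn|nn
N/III-1 ? II-4×II-3: NN|Nn|nn
N/III-2 ? II-2×II-1: NN|Nn|nn
N/III-3 un II-6×II-5: NN|Nn
⇒ N over [I-1,I-2,II-1,II-2,II-3,II-4,II-5,II-6,III-1,III-2,III-3]: 1124 consistent

II-1 ∈ {CC Nn, CC nn, Cc Nn, Cc nn, cc Nn, cc nn}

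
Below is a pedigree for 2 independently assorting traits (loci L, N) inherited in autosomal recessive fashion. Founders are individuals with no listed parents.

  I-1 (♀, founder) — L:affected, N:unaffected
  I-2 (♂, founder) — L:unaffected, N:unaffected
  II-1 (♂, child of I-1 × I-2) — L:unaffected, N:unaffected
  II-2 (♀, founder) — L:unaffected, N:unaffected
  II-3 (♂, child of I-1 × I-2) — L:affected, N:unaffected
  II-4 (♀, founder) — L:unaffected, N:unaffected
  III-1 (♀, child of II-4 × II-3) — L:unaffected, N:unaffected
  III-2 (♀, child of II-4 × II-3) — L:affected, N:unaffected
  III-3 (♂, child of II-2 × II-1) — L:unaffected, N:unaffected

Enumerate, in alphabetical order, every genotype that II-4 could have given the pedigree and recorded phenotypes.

L/I-1 aff ·: ll
L/I-2 un ·: Ll
L/II-1 un I-1×I-2: Ll
L/II-2 un ·: LL|Ll
L/II-3 aff I-1×I-2: ll
L/II-4 un ·: Ll
L/III-1 un II-4×II-3: Ll
L/III-2 aff II-4×II-3: ll
L/III-3 un II-2×II-1: LL|Ll
⇒ L over [I-1,I-2,II-1,II-2,II-3,II-4,III-1,III-2,III-3]: 4 consistent
N/I-1 un ·: NN|Nn
N/I-2 un ·: NN|Nn
N/II-1 un I-1×I-2: NN|Nn
N/II-2 un ·: NN|Nn
N/II-3 un I-1×I-2: NN|Nn
N/II-4 un ·: NN|Nn
N/III-1 un II-4×II-3: NN|Nn
N/III-2 un II-4×II-3: NN|Nn
N/III-3 un II-2×II-1: NN|Nn
⇒ N over [I-1,I-2,II-1,II-2,II-3,II-4,III-1,III-2,III-3]: 288 consistent

II-4 ∈ {Ll NN, Ll Nn}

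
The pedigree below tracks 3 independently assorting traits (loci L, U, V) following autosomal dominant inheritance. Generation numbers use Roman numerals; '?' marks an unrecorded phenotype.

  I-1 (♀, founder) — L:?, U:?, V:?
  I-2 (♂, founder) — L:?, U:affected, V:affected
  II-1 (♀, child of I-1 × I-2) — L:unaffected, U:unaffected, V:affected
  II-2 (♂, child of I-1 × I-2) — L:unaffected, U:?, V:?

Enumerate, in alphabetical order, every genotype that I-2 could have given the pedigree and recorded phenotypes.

L/I-1 ? ·: ll|Ll
L/I-2 ? ·: ll|Ll
L/II-1 un I-1×I-2: ll
L/II-2 un I-1×I-2: ll
⇒ L over [I-1,I-2,II-1,II-2]: 4 consistent
U/I-1 ? ·: uu|Uu
U/I-2 aff ·: Uu
U/II-1 un I-1×I-2: uu
U/II-2 ? I-1×I-2: uu|Uu|UU
⇒ U over [I-1,I-2,II-1,II-2]: 5 consistent
V/I-1 ? ·: vv|Vv|VV
V/I-2 aff ·: Vv|VV
V/II-1 aff I-1×I-2: Vv|VV
V/II-2 ? I-1×I-2: vv|Vv|VV
⇒ V over [I-1,I-2,II-1,II-2]: 18 consistent

I-2 ∈ {Ll Uu VV, Ll Uu Vv, ll Uu VV, ll Uu Vv}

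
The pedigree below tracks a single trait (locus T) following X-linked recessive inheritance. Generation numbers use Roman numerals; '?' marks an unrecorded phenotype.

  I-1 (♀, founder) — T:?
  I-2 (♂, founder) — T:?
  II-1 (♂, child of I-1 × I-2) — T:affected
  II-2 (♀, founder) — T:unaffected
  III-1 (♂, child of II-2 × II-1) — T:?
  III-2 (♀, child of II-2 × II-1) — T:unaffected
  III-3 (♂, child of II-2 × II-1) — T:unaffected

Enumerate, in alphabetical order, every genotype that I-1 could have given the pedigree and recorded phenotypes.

I-1 ∈ {X^TX^t, X^tX^t}

T/I-1 ? ·: X^TX^t|X^tX^t
T/I-2 ? ·: X^TY|X^tY
T/II-1 aff I-1×I-2: X^tY
T/II-2 un ·: X^TX^T|X^TX^t
T/III-1 ? II-2×II-1: X^TY|X^tY
T/III-2 un II-2×II-1: X^TX^t
T/III-3 un II-2×II-1: X^TY
⇒ T over [I-1,I-2,II-1,II-2,III-1,III-2,III-3]: 12 consistent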